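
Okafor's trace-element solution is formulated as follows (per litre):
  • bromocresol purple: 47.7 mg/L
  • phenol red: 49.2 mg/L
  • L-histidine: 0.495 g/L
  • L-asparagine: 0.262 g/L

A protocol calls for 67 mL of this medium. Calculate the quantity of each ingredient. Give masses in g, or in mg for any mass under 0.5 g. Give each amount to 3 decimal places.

bromocresol purple 3.196 mg; phenol red 3.296 mg; L-histidine 33.165 mg; L-asparagine 17.554 mg

Working volume: 67 mL = 0.067 L.
bromocresol purple: 47.7 mg/L × 0.067 L = 3.196 mg
phenol red: 49.2 mg/L × 0.067 L = 3.296 mg
L-histidine: 0.495 g/L × 0.067 L = 0.033165 g = 33.165 mg
L-asparagine: 0.262 g/L × 0.067 L = 0.017554 g = 17.554 mg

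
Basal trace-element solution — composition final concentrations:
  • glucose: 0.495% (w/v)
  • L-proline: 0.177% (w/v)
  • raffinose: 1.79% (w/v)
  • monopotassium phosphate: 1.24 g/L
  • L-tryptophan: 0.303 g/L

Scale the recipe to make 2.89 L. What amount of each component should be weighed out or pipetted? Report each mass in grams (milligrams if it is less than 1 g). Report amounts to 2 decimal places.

glucose 14.31 g; L-proline 5.12 g; raffinose 51.73 g; monopotassium phosphate 3.58 g; L-tryptophan 875.67 mg

Scale factor relative to 1 L: 2.89.
glucose: 0.495 g per 100 mL × 2890 mL ÷ 100 = 14.31 g
L-proline: 0.177 g per 100 mL × 2890 mL ÷ 100 = 5.12 g
raffinose: 1.79 g per 100 mL × 2890 mL ÷ 100 = 51.73 g
monopotassium phosphate: 1.24 g/L × 2.89 L = 3.58 g
L-tryptophan: 0.303 g/L × 2.89 L = 0.87567 g = 875.67 mg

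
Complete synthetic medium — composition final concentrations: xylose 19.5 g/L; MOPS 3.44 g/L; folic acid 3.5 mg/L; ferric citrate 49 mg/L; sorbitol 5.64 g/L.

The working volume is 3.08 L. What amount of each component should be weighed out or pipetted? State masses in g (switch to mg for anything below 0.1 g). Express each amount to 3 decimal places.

xylose 60.060 g; MOPS 10.595 g; folic acid 10.780 mg; ferric citrate 0.151 g; sorbitol 17.371 g

Working volume: 3.08 L.
xylose: 19.5 g/L × 3.08 L = 60.060 g
MOPS: 3.44 g/L × 3.08 L = 10.595 g
folic acid: 3.5 mg/L × 3.08 L = 10.780 mg
ferric citrate: 49 mg/L × 3.08 L = 150.92 mg = 0.151 g
sorbitol: 5.64 g/L × 3.08 L = 17.371 g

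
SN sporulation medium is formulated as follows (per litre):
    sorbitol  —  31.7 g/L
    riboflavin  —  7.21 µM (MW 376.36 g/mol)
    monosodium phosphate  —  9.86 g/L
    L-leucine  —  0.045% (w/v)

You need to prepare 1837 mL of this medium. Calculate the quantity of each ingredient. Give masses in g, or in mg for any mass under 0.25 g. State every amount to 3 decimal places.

Target volume = 1837 mL = 1.837 L.
sorbitol: 31.7 g/L × 1.837 L = 58.233 g
riboflavin: 7.21 µmol/L × 376.36 g/mol × 1.837 L ÷ 1000 = 4.985 mg
monosodium phosphate: 9.86 g/L × 1.837 L = 18.113 g
L-leucine: 0.045 g per 100 mL × 1837 mL ÷ 100 = 0.827 g

sorbitol 58.233 g; riboflavin 4.985 mg; monosodium phosphate 18.113 g; L-leucine 0.827 g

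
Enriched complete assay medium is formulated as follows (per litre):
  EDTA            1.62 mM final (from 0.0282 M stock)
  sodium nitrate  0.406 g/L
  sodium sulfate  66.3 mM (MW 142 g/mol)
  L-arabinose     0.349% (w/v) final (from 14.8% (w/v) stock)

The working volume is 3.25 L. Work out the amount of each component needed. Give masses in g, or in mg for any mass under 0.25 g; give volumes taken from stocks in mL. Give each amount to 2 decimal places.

EDTA 186.70 mL; sodium nitrate 1.32 g; sodium sulfate 30.60 g; L-arabinose 76.64 mL

Scale factor relative to 1 L: 3.25.
EDTA: C1V1 = C2V2 → 1.62 mM × 3250 mL ÷ 28.2 mM = 186.70 mL
sodium nitrate: 0.406 g/L × 3.25 L = 1.32 g
sodium sulfate: 66.3 mmol/L × 142 g/mol × 3.25 L ÷ 1000 = 30.60 g
L-arabinose: C1V1 = C2V2 → 0.349% ÷ 14.8% × 3250 mL = 76.64 mL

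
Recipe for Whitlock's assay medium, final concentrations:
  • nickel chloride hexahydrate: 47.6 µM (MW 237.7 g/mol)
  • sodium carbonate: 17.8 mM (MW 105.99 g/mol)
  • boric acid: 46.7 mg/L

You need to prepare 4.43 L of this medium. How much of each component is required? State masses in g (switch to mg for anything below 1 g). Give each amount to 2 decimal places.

Scale factor relative to 1 L: 4.43.
nickel chloride hexahydrate: 47.6 µmol/L × 237.7 g/mol × 4.43 L ÷ 1000 = 50.12 mg
sodium carbonate: 17.8 mmol/L × 105.99 g/mol × 4.43 L ÷ 1000 = 8.36 g
boric acid: 46.7 mg/L × 4.43 L = 206.88 mg

nickel chloride hexahydrate 50.12 mg; sodium carbonate 8.36 g; boric acid 206.88 mg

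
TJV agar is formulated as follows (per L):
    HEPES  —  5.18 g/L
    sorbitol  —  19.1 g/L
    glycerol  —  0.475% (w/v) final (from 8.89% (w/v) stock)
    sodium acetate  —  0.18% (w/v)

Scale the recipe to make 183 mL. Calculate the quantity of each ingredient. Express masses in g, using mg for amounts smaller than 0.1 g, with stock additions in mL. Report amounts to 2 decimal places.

HEPES 0.95 g; sorbitol 3.50 g; glycerol 9.78 mL; sodium acetate 0.33 g

Working volume: 183 mL = 0.183 L.
HEPES: 5.18 g/L × 0.183 L = 0.95 g
sorbitol: 19.1 g/L × 0.183 L = 3.50 g
glycerol: V = C2·V2/C1 = 0.475% ÷ 8.89% × 183 mL = 9.78 mL
sodium acetate: 0.18% w/v = 1.8 g/L → 1.8 × 0.183 L = 0.33 g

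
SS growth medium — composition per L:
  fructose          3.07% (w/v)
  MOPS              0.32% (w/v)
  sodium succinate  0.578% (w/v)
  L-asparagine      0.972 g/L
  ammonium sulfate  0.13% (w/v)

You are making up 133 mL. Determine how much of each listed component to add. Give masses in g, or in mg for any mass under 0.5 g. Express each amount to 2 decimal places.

fructose 4.08 g; MOPS 425.60 mg; sodium succinate 0.77 g; L-asparagine 129.28 mg; ammonium sulfate 172.90 mg

Scale factor relative to 1 L: 0.133.
fructose: 3.07% w/v = 30.7 g/L → 30.7 × 0.133 L = 4.08 g
MOPS: 0.32% w/v = 3.2 g/L → 3.2 × 0.133 L = 0.4256 g = 425.60 mg
sodium succinate: 0.578% w/v = 5.78 g/L → 5.78 × 0.133 L = 0.77 g
L-asparagine: 0.972 g/L × 0.133 L = 0.129276 g = 129.28 mg
ammonium sulfate: 0.13 g per 100 mL × 133 mL ÷ 100 = 0.1729 g = 172.90 mg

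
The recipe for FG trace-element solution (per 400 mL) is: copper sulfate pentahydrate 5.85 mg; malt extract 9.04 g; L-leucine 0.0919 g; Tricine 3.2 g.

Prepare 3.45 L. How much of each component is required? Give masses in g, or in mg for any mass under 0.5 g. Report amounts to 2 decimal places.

copper sulfate pentahydrate 50.46 mg; malt extract 77.97 g; L-leucine 0.79 g; Tricine 27.60 g

Ratio of target to recipe volume: 3450 / 400 = 8.625.
copper sulfate pentahydrate: 5.85 mg × (3450 mL / 400 mL) = 50.46 mg
malt extract: 9.04 g × (3450 mL / 400 mL) = 77.97 g
L-leucine: 0.0919 g × (3450 mL / 400 mL) = 0.79 g
Tricine: 3.2 g × (3450 mL / 400 mL) = 27.60 g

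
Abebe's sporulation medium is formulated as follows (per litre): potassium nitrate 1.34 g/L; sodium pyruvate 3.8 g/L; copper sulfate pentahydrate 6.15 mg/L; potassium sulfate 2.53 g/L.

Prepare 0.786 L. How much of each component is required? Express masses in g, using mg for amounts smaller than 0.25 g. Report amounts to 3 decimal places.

Scale factor relative to 1 L: 0.786.
potassium nitrate: 1.34 g/L × 0.786 L = 1.053 g
sodium pyruvate: 3.8 g/L × 0.786 L = 2.987 g
copper sulfate pentahydrate: 6.15 mg/L × 0.786 L = 4.834 mg
potassium sulfate: 2.53 g/L × 0.786 L = 1.989 g

potassium nitrate 1.053 g; sodium pyruvate 2.987 g; copper sulfate pentahydrate 4.834 mg; potassium sulfate 1.989 g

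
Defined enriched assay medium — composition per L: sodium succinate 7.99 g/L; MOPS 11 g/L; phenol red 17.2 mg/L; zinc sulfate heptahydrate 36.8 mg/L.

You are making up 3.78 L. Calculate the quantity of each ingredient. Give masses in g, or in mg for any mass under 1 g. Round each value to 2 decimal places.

sodium succinate 30.20 g; MOPS 41.58 g; phenol red 65.02 mg; zinc sulfate heptahydrate 139.10 mg

Working volume: 3.78 L.
sodium succinate: 7.99 g/L × 3.78 L = 30.20 g
MOPS: 11 g/L × 3.78 L = 41.58 g
phenol red: 17.2 mg/L × 3.78 L = 65.02 mg
zinc sulfate heptahydrate: 36.8 mg/L × 3.78 L = 139.10 mg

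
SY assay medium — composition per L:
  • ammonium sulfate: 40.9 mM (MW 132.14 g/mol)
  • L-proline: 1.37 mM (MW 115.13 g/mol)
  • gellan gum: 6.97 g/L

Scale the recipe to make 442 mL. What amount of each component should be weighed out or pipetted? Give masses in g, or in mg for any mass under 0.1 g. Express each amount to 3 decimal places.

ammonium sulfate 2.389 g; L-proline 69.716 mg; gellan gum 3.081 g

Working volume: 442 mL = 0.442 L.
ammonium sulfate: 40.9 mmol/L × 132.14 g/mol × 0.442 L ÷ 1000 = 2.389 g
L-proline: 1.37 mmol/L × 115.13 mg/mmol × 0.442 L = 69.716 mg
gellan gum: 6.97 g/L × 0.442 L = 3.081 g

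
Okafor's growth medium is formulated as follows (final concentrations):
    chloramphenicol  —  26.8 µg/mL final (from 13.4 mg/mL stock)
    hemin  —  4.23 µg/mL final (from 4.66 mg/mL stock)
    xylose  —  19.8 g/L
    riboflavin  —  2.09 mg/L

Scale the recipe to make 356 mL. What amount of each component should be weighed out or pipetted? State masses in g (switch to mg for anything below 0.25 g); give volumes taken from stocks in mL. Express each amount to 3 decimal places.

Working volume: 356 mL = 0.356 L.
chloramphenicol: dilute stock: 26.8 µg/mL × 356 mL ÷ 13400 µg/mL = 0.712 mL
hemin: V = C2·V2/C1 = 4.23 µg/mL × 356 mL ÷ 4660 µg/mL = 0.323 mL
xylose: 19.8 g/L × 0.356 L = 7.049 g
riboflavin: 2.09 mg/L × 0.356 L = 0.744 mg

chloramphenicol 0.712 mL; hemin 0.323 mL; xylose 7.049 g; riboflavin 0.744 mg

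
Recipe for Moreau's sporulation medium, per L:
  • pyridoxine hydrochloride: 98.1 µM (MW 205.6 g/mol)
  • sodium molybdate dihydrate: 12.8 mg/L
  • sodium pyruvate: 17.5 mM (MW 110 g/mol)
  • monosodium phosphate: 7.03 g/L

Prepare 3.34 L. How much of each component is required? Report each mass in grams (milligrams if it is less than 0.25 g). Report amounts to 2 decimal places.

pyridoxine hydrochloride 67.37 mg; sodium molybdate dihydrate 42.75 mg; sodium pyruvate 6.43 g; monosodium phosphate 23.48 g

Scale factor relative to 1 L: 3.34.
pyridoxine hydrochloride: 98.1 µmol/L × 205.6 g/mol × 3.34 L ÷ 1000 = 67.37 mg
sodium molybdate dihydrate: 12.8 mg/L × 3.34 L = 42.75 mg
sodium pyruvate: 17.5 mmol/L × 110 g/mol × 3.34 L ÷ 1000 = 6.43 g
monosodium phosphate: 7.03 g/L × 3.34 L = 23.48 g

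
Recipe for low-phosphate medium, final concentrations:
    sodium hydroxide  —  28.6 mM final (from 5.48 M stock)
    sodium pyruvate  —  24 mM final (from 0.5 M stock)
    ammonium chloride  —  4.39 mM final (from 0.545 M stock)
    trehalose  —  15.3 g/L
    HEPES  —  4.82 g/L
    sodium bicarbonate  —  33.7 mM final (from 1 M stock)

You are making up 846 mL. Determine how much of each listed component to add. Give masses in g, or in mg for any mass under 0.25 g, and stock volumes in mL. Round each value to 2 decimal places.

sodium hydroxide 4.42 mL; sodium pyruvate 40.61 mL; ammonium chloride 6.81 mL; trehalose 12.94 g; HEPES 4.08 g; sodium bicarbonate 28.51 mL

Target volume = 846 mL = 0.846 L.
sodium hydroxide: dilute stock: 28.6 mM × 846 mL ÷ 5480 mM = 4.42 mL
sodium pyruvate: C1V1 = C2V2 → 24 mM × 846 mL ÷ 500 mM = 40.61 mL
ammonium chloride: V = C2·V2/C1 = 4.39 mM × 846 mL ÷ 545 mM = 6.81 mL
trehalose: 15.3 g/L × 0.846 L = 12.94 g
HEPES: 4.82 g/L × 0.846 L = 4.08 g
sodium bicarbonate: C1V1 = C2V2 → 33.7 mM × 846 mL ÷ 1000 mM = 28.51 mL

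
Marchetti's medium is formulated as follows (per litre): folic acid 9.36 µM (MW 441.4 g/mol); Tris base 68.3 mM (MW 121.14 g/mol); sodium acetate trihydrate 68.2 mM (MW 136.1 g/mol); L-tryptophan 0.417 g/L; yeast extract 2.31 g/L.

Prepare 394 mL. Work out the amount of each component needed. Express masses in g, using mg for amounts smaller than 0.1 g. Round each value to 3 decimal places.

folic acid 1.628 mg; Tris base 3.260 g; sodium acetate trihydrate 3.657 g; L-tryptophan 0.164 g; yeast extract 0.910 g

Working volume: 394 mL = 0.394 L.
folic acid: 9.36 µmol/L × 441.4 g/mol × 0.394 L ÷ 1000 = 1.628 mg
Tris base: 68.3 mmol/L × 121.14 g/mol × 0.394 L ÷ 1000 = 3.260 g
sodium acetate trihydrate: 68.2 mmol/L × 136.1 g/mol × 0.394 L ÷ 1000 = 3.657 g
L-tryptophan: 0.417 g/L × 0.394 L = 0.164 g
yeast extract: 2.31 g/L × 0.394 L = 0.910 g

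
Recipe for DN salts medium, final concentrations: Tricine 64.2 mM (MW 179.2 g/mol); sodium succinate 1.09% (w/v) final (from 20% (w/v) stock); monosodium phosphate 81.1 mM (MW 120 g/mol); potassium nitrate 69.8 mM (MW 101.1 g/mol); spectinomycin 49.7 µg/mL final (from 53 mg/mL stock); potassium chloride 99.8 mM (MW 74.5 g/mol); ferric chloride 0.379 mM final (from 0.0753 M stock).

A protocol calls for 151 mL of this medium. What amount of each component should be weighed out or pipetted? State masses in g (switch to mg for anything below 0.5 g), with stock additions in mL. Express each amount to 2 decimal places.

Tricine 1.74 g; sodium succinate 8.23 mL; monosodium phosphate 1.47 g; potassium nitrate 1.07 g; spectinomycin 0.14 mL; potassium chloride 1.12 g; ferric chloride 0.76 mL

Working volume: 151 mL = 0.151 L.
Tricine: 64.2 mmol/L × 179.2 g/mol × 0.151 L ÷ 1000 = 1.74 g
sodium succinate: V = C2·V2/C1 = 1.09% ÷ 20% × 151 mL = 8.23 mL
monosodium phosphate: 81.1 mmol/L × 120 g/mol × 0.151 L ÷ 1000 = 1.47 g
potassium nitrate: 69.8 mmol/L × 101.1 g/mol × 0.151 L ÷ 1000 = 1.07 g
spectinomycin: C1V1 = C2V2 → 49.7 µg/mL × 151 mL ÷ 53000 µg/mL = 0.14 mL
potassium chloride: 99.8 mmol/L × 74.5 g/mol × 0.151 L ÷ 1000 = 1.12 g
ferric chloride: dilute stock: 0.379 mM × 151 mL ÷ 75.3 mM = 0.76 mL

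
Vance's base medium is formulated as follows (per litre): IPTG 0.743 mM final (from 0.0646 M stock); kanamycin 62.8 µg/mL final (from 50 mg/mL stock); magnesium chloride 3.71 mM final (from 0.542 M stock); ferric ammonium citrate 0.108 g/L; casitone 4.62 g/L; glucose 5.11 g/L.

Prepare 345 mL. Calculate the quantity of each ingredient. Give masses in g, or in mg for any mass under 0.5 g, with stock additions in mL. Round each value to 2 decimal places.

Scale factor relative to 1 L: 0.345.
IPTG: dilute stock: 0.743 mM × 345 mL ÷ 64.6 mM = 3.97 mL
kanamycin: C1V1 = C2V2 → 62.8 µg/mL × 345 mL ÷ 50000 µg/mL = 0.43 mL
magnesium chloride: dilute stock: 3.71 mM × 345 mL ÷ 542 mM = 2.36 mL
ferric ammonium citrate: 0.108 g/L × 0.345 L = 0.03726 g = 37.26 mg
casitone: 4.62 g/L × 0.345 L = 1.59 g
glucose: 5.11 g/L × 0.345 L = 1.76 g

IPTG 3.97 mL; kanamycin 0.43 mL; magnesium chloride 2.36 mL; ferric ammonium citrate 37.26 mg; casitone 1.59 g; glucose 1.76 g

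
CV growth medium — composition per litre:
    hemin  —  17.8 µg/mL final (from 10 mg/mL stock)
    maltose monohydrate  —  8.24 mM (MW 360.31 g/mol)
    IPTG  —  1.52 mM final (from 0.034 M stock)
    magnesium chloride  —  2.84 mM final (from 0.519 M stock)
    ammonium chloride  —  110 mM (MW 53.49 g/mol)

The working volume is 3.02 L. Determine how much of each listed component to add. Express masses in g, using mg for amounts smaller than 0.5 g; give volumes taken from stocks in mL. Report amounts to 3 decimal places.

Working volume: 3.02 L.
hemin: dilute stock: 17.8 µg/mL × 3020 mL ÷ 10000 µg/mL = 5.376 mL
maltose monohydrate: 8.24 mmol/L × 360.31 g/mol × 3.02 L ÷ 1000 = 8.966 g
IPTG: C1V1 = C2V2 → 1.52 mM × 3020 mL ÷ 34 mM = 135.012 mL
magnesium chloride: C1V1 = C2V2 → 2.84 mM × 3020 mL ÷ 519 mM = 16.526 mL
ammonium chloride: 110 mmol/L × 53.49 g/mol × 3.02 L ÷ 1000 = 17.769 g

hemin 5.376 mL; maltose monohydrate 8.966 g; IPTG 135.012 mL; magnesium chloride 16.526 mL; ammonium chloride 17.769 g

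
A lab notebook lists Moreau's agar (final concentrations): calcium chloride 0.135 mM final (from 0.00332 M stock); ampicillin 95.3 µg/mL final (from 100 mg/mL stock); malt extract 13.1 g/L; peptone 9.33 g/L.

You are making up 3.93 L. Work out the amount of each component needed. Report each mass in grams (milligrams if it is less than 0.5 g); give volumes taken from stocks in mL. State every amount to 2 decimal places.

Working volume: 3.93 L.
calcium chloride: C1V1 = C2V2 → 0.135 mM × 3930 mL ÷ 3.32 mM = 159.80 mL
ampicillin: C1V1 = C2V2 → 95.3 µg/mL × 3930 mL ÷ 100000 µg/mL = 3.75 mL
malt extract: 13.1 g/L × 3.93 L = 51.48 g
peptone: 9.33 g/L × 3.93 L = 36.67 g

calcium chloride 159.80 mL; ampicillin 3.75 mL; malt extract 51.48 g; peptone 36.67 g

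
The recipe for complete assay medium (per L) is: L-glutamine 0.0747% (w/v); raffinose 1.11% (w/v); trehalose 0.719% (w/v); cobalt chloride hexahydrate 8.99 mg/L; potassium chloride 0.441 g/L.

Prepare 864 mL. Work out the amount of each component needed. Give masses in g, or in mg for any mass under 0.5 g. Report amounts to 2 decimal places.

L-glutamine 0.65 g; raffinose 9.59 g; trehalose 6.21 g; cobalt chloride hexahydrate 7.77 mg; potassium chloride 381.02 mg

Working volume: 864 mL = 0.864 L.
L-glutamine: 0.0747 g per 100 mL × 864 mL ÷ 100 = 0.65 g
raffinose: 1.11 g per 100 mL × 864 mL ÷ 100 = 9.59 g
trehalose: 0.719% w/v = 7.19 g/L → 7.19 × 0.864 L = 6.21 g
cobalt chloride hexahydrate: 8.99 mg/L × 0.864 L = 7.77 mg
potassium chloride: 0.441 g/L × 0.864 L = 0.381024 g = 381.02 mg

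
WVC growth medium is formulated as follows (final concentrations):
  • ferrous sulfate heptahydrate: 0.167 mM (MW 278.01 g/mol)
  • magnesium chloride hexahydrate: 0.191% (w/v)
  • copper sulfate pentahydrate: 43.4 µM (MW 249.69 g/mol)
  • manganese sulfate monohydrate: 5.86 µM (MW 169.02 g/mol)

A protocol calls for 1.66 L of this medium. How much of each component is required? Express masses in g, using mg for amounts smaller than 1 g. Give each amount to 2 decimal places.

Scale factor relative to 1 L: 1.66.
ferrous sulfate heptahydrate: 0.167 mmol/L × 278.01 mg/mmol × 1.66 L = 77.07 mg
magnesium chloride hexahydrate: 0.191% w/v = 1.91 g/L → 1.91 × 1.66 L = 3.17 g
copper sulfate pentahydrate: 43.4 µmol/L × 249.69 g/mol × 1.66 L ÷ 1000 = 17.99 mg
manganese sulfate monohydrate: 5.86 µmol/L × 169.02 g/mol × 1.66 L ÷ 1000 = 1.64 mg

ferrous sulfate heptahydrate 77.07 mg; magnesium chloride hexahydrate 3.17 g; copper sulfate pentahydrate 17.99 mg; manganese sulfate monohydrate 1.64 mg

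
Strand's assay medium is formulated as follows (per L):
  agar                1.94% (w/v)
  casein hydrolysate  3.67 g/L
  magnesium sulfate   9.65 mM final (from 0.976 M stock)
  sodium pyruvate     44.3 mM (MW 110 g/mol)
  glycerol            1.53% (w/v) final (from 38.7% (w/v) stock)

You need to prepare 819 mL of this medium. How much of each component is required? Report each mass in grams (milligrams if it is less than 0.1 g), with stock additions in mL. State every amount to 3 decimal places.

agar 15.889 g; casein hydrolysate 3.006 g; magnesium sulfate 8.098 mL; sodium pyruvate 3.991 g; glycerol 32.379 mL

Target volume = 819 mL = 0.819 L.
agar: 1.94 g per 100 mL × 819 mL ÷ 100 = 15.889 g
casein hydrolysate: 3.67 g/L × 0.819 L = 3.006 g
magnesium sulfate: dilute stock: 9.65 mM × 819 mL ÷ 976 mM = 8.098 mL
sodium pyruvate: 44.3 mmol/L × 110 g/mol × 0.819 L ÷ 1000 = 3.991 g
glycerol: C1V1 = C2V2 → 1.53% ÷ 38.7% × 819 mL = 32.379 mL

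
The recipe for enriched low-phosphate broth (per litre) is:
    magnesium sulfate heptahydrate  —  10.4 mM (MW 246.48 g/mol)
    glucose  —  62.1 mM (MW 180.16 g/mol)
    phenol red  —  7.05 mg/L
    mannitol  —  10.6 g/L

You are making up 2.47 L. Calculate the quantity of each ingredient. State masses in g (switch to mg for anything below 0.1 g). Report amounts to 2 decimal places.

Working volume: 2.47 L.
magnesium sulfate heptahydrate: 10.4 mmol/L × 246.48 g/mol × 2.47 L ÷ 1000 = 6.33 g
glucose: 62.1 mmol/L × 180.16 g/mol × 2.47 L ÷ 1000 = 27.63 g
phenol red: 7.05 mg/L × 2.47 L = 17.41 mg
mannitol: 10.6 g/L × 2.47 L = 26.18 g

magnesium sulfate heptahydrate 6.33 g; glucose 27.63 g; phenol red 17.41 mg; mannitol 26.18 g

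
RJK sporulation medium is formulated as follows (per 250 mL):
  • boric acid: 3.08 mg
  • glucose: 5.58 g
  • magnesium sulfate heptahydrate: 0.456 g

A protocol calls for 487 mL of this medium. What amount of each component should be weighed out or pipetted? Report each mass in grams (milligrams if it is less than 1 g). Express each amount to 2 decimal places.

Ratio of target to recipe volume: 487 / 250 = 1.948.
boric acid: 3.08 mg × (487 mL / 250 mL) = 6.00 mg
glucose: 5.58 g × (487 mL / 250 mL) = 10.87 g
magnesium sulfate heptahydrate: 0.456 g × (487 mL / 250 mL) = 0.888288 g = 888.29 mg

boric acid 6.00 mg; glucose 10.87 g; magnesium sulfate heptahydrate 888.29 mg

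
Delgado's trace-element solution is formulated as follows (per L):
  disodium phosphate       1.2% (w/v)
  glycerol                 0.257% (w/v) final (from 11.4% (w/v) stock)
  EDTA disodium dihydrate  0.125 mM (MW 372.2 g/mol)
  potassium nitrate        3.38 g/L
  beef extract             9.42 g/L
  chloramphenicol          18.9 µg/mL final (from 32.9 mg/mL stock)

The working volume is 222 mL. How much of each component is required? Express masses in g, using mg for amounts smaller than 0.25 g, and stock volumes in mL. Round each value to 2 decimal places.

disodium phosphate 2.66 g; glycerol 5.00 mL; EDTA disodium dihydrate 10.33 mg; potassium nitrate 0.75 g; beef extract 2.09 g; chloramphenicol 0.13 mL

Working volume: 222 mL = 0.222 L.
disodium phosphate: 1.2% w/v = 12 g/L → 12 × 0.222 L = 2.66 g
glycerol: V = C2·V2/C1 = 0.257% ÷ 11.4% × 222 mL = 5.00 mL
EDTA disodium dihydrate: 0.125 mmol/L × 372.2 mg/mmol × 0.222 L = 10.33 mg
potassium nitrate: 3.38 g/L × 0.222 L = 0.75 g
beef extract: 9.42 g/L × 0.222 L = 2.09 g
chloramphenicol: V = C2·V2/C1 = 18.9 µg/mL × 222 mL ÷ 32900 µg/mL = 0.13 mL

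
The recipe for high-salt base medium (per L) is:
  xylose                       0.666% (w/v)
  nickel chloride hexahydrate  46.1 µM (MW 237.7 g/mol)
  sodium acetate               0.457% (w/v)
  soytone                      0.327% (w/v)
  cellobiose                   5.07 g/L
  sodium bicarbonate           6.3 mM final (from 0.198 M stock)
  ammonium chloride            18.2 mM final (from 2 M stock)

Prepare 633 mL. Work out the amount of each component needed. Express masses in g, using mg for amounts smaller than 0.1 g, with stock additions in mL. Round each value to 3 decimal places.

Working volume: 633 mL = 0.633 L.
xylose: 0.666% w/v = 6.66 g/L → 6.66 × 0.633 L = 4.216 g
nickel chloride hexahydrate: 46.1 µmol/L × 237.7 g/mol × 0.633 L ÷ 1000 = 6.936 mg
sodium acetate: 0.457 g per 100 mL × 633 mL ÷ 100 = 2.893 g
soytone: 0.327 g per 100 mL × 633 mL ÷ 100 = 2.070 g
cellobiose: 5.07 g/L × 0.633 L = 3.209 g
sodium bicarbonate: dilute stock: 6.3 mM × 633 mL ÷ 198 mM = 20.141 mL
ammonium chloride: C1V1 = C2V2 → 18.2 mM × 633 mL ÷ 2000 mM = 5.760 mL

xylose 4.216 g; nickel chloride hexahydrate 6.936 mg; sodium acetate 2.893 g; soytone 2.070 g; cellobiose 3.209 g; sodium bicarbonate 20.141 mL; ammonium chloride 5.760 mL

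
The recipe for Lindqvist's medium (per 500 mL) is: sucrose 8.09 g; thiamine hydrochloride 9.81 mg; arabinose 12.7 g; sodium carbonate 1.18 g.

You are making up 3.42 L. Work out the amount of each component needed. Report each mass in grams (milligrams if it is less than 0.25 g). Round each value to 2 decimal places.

Scale factor = 3420 mL / 500 mL = 6.84.
sucrose: 8.09 g × (3420 mL / 500 mL) = 55.34 g
thiamine hydrochloride: 9.81 mg × (3420 mL / 500 mL) = 67.10 mg
arabinose: 12.7 g × (3420 mL / 500 mL) = 86.87 g
sodium carbonate: 1.18 g × (3420 mL / 500 mL) = 8.07 g

sucrose 55.34 g; thiamine hydrochloride 67.10 mg; arabinose 86.87 g; sodium carbonate 8.07 g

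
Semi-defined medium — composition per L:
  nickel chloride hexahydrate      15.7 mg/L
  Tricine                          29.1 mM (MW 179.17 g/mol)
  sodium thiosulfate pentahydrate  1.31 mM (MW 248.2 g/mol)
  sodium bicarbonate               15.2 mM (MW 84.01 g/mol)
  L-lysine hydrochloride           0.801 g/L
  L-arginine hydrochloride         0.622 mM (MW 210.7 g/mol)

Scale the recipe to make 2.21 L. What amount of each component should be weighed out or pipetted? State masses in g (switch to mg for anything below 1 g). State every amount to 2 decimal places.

Scale factor relative to 1 L: 2.21.
nickel chloride hexahydrate: 15.7 mg/L × 2.21 L = 34.70 mg
Tricine: 29.1 mmol/L × 179.17 g/mol × 2.21 L ÷ 1000 = 11.52 g
sodium thiosulfate pentahydrate: 1.31 mmol/L × 248.2 mg/mmol × 2.21 L = 718.56 mg
sodium bicarbonate: 15.2 mmol/L × 84.01 g/mol × 2.21 L ÷ 1000 = 2.82 g
L-lysine hydrochloride: 0.801 g/L × 2.21 L = 1.77 g
L-arginine hydrochloride: 0.622 mmol/L × 210.7 mg/mmol × 2.21 L = 289.63 mg

nickel chloride hexahydrate 34.70 mg; Tricine 11.52 g; sodium thiosulfate pentahydrate 718.56 mg; sodium bicarbonate 2.82 g; L-lysine hydrochloride 1.77 g; L-arginine hydrochloride 289.63 mg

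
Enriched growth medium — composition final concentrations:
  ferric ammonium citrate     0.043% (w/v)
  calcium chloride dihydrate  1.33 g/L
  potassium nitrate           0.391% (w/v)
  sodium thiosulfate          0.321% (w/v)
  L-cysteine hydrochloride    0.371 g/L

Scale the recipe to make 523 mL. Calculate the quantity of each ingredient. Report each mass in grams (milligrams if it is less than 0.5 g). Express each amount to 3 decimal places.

ferric ammonium citrate 224.890 mg; calcium chloride dihydrate 0.696 g; potassium nitrate 2.045 g; sodium thiosulfate 1.679 g; L-cysteine hydrochloride 194.033 mg

Target volume = 523 mL = 0.523 L.
ferric ammonium citrate: 0.043% w/v = 0.43 g/L → 0.43 × 0.523 L = 0.22489 g = 224.890 mg
calcium chloride dihydrate: 1.33 g/L × 0.523 L = 0.696 g
potassium nitrate: 0.391% w/v = 3.91 g/L → 3.91 × 0.523 L = 2.045 g
sodium thiosulfate: 0.321% w/v = 3.21 g/L → 3.21 × 0.523 L = 1.679 g
L-cysteine hydrochloride: 0.371 g/L × 0.523 L = 0.194033 g = 194.033 mg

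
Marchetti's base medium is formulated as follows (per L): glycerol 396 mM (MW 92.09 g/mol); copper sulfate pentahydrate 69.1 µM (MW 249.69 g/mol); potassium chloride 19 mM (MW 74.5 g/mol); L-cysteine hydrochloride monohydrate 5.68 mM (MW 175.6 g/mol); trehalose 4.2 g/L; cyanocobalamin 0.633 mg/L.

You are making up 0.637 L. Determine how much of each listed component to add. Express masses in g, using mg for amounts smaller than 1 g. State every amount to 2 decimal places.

Working volume: 0.637 L.
glycerol: 396 mmol/L × 92.09 g/mol × 0.637 L ÷ 1000 = 23.23 g
copper sulfate pentahydrate: 69.1 µmol/L × 249.69 g/mol × 0.637 L ÷ 1000 = 10.99 mg
potassium chloride: 19 mmol/L × 74.5 mg/mmol × 0.637 L = 901.67 mg
L-cysteine hydrochloride monohydrate: 5.68 mmol/L × 175.6 mg/mmol × 0.637 L = 635.35 mg
trehalose: 4.2 g/L × 0.637 L = 2.68 g
cyanocobalamin: 0.633 mg/L × 0.637 L = 0.40 mg

glycerol 23.23 g; copper sulfate pentahydrate 10.99 mg; potassium chloride 901.67 mg; L-cysteine hydrochloride monohydrate 635.35 mg; trehalose 2.68 g; cyanocobalamin 0.40 mg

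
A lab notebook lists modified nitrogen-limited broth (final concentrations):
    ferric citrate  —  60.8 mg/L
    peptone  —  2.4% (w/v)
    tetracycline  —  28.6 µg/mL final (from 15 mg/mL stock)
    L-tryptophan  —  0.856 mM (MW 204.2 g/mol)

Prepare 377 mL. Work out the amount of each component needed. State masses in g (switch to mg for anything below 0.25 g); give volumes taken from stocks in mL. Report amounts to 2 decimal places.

ferric citrate 22.92 mg; peptone 9.05 g; tetracycline 0.72 mL; L-tryptophan 65.90 mg

Scale factor relative to 1 L: 0.377.
ferric citrate: 60.8 mg/L × 0.377 L = 22.92 mg
peptone: 2.4 g per 100 mL × 377 mL ÷ 100 = 9.05 g
tetracycline: V = C2·V2/C1 = 28.6 µg/mL × 377 mL ÷ 15000 µg/mL = 0.72 mL
L-tryptophan: 0.856 mmol/L × 204.2 mg/mmol × 0.377 L = 65.90 mg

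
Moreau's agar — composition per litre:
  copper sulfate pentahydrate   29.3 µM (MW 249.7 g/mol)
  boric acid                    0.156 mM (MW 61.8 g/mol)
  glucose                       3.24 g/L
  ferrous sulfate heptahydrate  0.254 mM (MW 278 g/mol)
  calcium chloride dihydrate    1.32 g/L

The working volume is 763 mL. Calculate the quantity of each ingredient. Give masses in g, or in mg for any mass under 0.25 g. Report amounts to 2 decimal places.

Working volume: 763 mL = 0.763 L.
copper sulfate pentahydrate: 29.3 µmol/L × 249.7 g/mol × 0.763 L ÷ 1000 = 5.58 mg
boric acid: 0.156 mmol/L × 61.8 mg/mmol × 0.763 L = 7.36 mg
glucose: 3.24 g/L × 0.763 L = 2.47 g
ferrous sulfate heptahydrate: 0.254 mmol/L × 278 mg/mmol × 0.763 L = 53.88 mg
calcium chloride dihydrate: 1.32 g/L × 0.763 L = 1.01 g

copper sulfate pentahydrate 5.58 mg; boric acid 7.36 mg; glucose 2.47 g; ferrous sulfate heptahydrate 53.88 mg; calcium chloride dihydrate 1.01 g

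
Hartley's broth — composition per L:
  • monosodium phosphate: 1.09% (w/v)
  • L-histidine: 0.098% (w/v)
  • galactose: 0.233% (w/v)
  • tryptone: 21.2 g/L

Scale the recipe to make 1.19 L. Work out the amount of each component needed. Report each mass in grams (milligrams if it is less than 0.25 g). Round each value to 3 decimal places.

Scale factor relative to 1 L: 1.19.
monosodium phosphate: 1.09% w/v = 10.9 g/L → 10.9 × 1.19 L = 12.971 g
L-histidine: 0.098% w/v = 0.98 g/L → 0.98 × 1.19 L = 1.166 g
galactose: 0.233% w/v = 2.33 g/L → 2.33 × 1.19 L = 2.773 g
tryptone: 21.2 g/L × 1.19 L = 25.228 g

monosodium phosphate 12.971 g; L-histidine 1.166 g; galactose 2.773 g; tryptone 25.228 g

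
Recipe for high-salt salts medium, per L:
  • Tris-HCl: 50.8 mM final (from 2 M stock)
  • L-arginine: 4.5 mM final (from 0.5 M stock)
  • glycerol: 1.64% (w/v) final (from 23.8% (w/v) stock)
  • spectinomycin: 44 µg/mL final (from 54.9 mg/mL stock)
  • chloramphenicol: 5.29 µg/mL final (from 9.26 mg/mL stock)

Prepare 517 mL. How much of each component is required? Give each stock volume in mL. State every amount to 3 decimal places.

Working volume: 517 mL = 0.517 L.
Tris-HCl: V = C2·V2/C1 = 50.8 mM × 517 mL ÷ 2000 mM = 13.132 mL
L-arginine: dilute stock: 4.5 mM × 517 mL ÷ 500 mM = 4.653 mL
glycerol: C1V1 = C2V2 → 1.64% ÷ 23.8% × 517 mL = 35.625 mL
spectinomycin: C1V1 = C2V2 → 44 µg/mL × 517 mL ÷ 54900 µg/mL = 0.414 mL
chloramphenicol: dilute stock: 5.29 µg/mL × 517 mL ÷ 9260 µg/mL = 0.295 mL

Tris-HCl 13.132 mL; L-arginine 4.653 mL; glycerol 35.625 mL; spectinomycin 0.414 mL; chloramphenicol 0.295 mL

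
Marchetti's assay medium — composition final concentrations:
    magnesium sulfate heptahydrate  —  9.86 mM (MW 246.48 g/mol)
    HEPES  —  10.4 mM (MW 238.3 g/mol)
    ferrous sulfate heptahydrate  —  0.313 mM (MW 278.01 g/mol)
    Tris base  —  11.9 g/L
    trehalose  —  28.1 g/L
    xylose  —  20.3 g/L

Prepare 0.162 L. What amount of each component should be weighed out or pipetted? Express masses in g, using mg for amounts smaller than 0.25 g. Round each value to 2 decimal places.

Working volume: 0.162 L.
magnesium sulfate heptahydrate: 9.86 mmol/L × 246.48 g/mol × 0.162 L ÷ 1000 = 0.39 g
HEPES: 10.4 mmol/L × 238.3 g/mol × 0.162 L ÷ 1000 = 0.40 g
ferrous sulfate heptahydrate: 0.313 mmol/L × 278.01 mg/mmol × 0.162 L = 14.10 mg
Tris base: 11.9 g/L × 0.162 L = 1.93 g
trehalose: 28.1 g/L × 0.162 L = 4.55 g
xylose: 20.3 g/L × 0.162 L = 3.29 g

magnesium sulfate heptahydrate 0.39 g; HEPES 0.40 g; ferrous sulfate heptahydrate 14.10 mg; Tris base 1.93 g; trehalose 4.55 g; xylose 3.29 g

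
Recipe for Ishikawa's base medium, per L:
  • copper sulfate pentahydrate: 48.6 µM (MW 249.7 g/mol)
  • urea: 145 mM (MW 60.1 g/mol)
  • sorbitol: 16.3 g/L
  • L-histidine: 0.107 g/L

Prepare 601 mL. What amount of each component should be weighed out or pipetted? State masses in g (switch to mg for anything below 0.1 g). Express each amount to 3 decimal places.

copper sulfate pentahydrate 7.293 mg; urea 5.237 g; sorbitol 9.796 g; L-histidine 64.307 mg

Target volume = 601 mL = 0.601 L.
copper sulfate pentahydrate: 48.6 µmol/L × 249.7 g/mol × 0.601 L ÷ 1000 = 7.293 mg
urea: 145 mmol/L × 60.1 g/mol × 0.601 L ÷ 1000 = 5.237 g
sorbitol: 16.3 g/L × 0.601 L = 9.796 g
L-histidine: 0.107 g/L × 0.601 L = 0.064307 g = 64.307 mg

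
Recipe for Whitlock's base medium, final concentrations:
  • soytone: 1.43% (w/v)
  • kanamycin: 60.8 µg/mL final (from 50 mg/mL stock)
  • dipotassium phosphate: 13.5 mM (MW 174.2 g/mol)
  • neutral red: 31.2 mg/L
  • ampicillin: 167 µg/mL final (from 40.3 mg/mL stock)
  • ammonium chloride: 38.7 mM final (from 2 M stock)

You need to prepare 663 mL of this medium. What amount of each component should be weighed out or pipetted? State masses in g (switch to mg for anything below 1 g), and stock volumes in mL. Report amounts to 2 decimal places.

soytone 9.48 g; kanamycin 0.81 mL; dipotassium phosphate 1.56 g; neutral red 20.69 mg; ampicillin 2.75 mL; ammonium chloride 12.83 mL

Target volume = 663 mL = 0.663 L.
soytone: 1.43 g per 100 mL × 663 mL ÷ 100 = 9.48 g
kanamycin: C1V1 = C2V2 → 60.8 µg/mL × 663 mL ÷ 50000 µg/mL = 0.81 mL
dipotassium phosphate: 13.5 mmol/L × 174.2 g/mol × 0.663 L ÷ 1000 = 1.56 g
neutral red: 31.2 mg/L × 0.663 L = 20.69 mg
ampicillin: C1V1 = C2V2 → 167 µg/mL × 663 mL ÷ 40300 µg/mL = 2.75 mL
ammonium chloride: C1V1 = C2V2 → 38.7 mM × 663 mL ÷ 2000 mM = 12.83 mL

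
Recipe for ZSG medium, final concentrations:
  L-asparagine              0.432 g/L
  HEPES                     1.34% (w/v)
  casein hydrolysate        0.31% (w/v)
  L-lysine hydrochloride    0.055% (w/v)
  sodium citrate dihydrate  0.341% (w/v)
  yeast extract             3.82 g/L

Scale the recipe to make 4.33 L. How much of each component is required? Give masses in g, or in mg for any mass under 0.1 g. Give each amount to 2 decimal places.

Scale factor relative to 1 L: 4.33.
L-asparagine: 0.432 g/L × 4.33 L = 1.87 g
HEPES: 1.34% w/v = 13.4 g/L → 13.4 × 4.33 L = 58.02 g
casein hydrolysate: 0.31 g per 100 mL × 4330 mL ÷ 100 = 13.42 g
L-lysine hydrochloride: 0.055 g per 100 mL × 4330 mL ÷ 100 = 2.38 g
sodium citrate dihydrate: 0.341 g per 100 mL × 4330 mL ÷ 100 = 14.77 g
yeast extract: 3.82 g/L × 4.33 L = 16.54 g

L-asparagine 1.87 g; HEPES 58.02 g; casein hydrolysate 13.42 g; L-lysine hydrochloride 2.38 g; sodium citrate dihydrate 14.77 g; yeast extract 16.54 g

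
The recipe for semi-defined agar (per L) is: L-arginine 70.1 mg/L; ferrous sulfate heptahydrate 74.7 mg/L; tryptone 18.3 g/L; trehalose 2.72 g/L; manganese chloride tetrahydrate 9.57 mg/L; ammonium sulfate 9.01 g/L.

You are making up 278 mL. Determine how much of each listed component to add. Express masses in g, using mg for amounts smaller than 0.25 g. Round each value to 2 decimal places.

Working volume: 278 mL = 0.278 L.
L-arginine: 70.1 mg/L × 0.278 L = 19.49 mg
ferrous sulfate heptahydrate: 74.7 mg/L × 0.278 L = 20.77 mg
tryptone: 18.3 g/L × 0.278 L = 5.09 g
trehalose: 2.72 g/L × 0.278 L = 0.76 g
manganese chloride tetrahydrate: 9.57 mg/L × 0.278 L = 2.66 mg
ammonium sulfate: 9.01 g/L × 0.278 L = 2.50 g

L-arginine 19.49 mg; ferrous sulfate heptahydrate 20.77 mg; tryptone 5.09 g; trehalose 0.76 g; manganese chloride tetrahydrate 2.66 mg; ammonium sulfate 2.50 g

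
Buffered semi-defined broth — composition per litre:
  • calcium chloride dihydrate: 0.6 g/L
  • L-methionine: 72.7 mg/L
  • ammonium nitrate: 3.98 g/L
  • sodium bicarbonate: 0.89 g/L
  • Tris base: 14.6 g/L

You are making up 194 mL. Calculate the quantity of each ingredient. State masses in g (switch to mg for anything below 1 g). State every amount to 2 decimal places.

calcium chloride dihydrate 116.40 mg; L-methionine 14.10 mg; ammonium nitrate 772.12 mg; sodium bicarbonate 172.66 mg; Tris base 2.83 g

Scale factor relative to 1 L: 0.194.
calcium chloride dihydrate: 0.6 g/L × 0.194 L = 0.1164 g = 116.40 mg
L-methionine: 72.7 mg/L × 0.194 L = 14.10 mg
ammonium nitrate: 3.98 g/L × 0.194 L = 0.77212 g = 772.12 mg
sodium bicarbonate: 0.89 g/L × 0.194 L = 0.17266 g = 172.66 mg
Tris base: 14.6 g/L × 0.194 L = 2.83 g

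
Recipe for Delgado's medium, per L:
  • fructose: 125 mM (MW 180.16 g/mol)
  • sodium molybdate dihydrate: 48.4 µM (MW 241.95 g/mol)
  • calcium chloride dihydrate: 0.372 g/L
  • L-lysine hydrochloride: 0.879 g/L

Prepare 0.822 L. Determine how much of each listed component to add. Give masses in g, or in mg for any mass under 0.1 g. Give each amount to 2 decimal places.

Scale factor relative to 1 L: 0.822.
fructose: 125 mmol/L × 180.16 g/mol × 0.822 L ÷ 1000 = 18.51 g
sodium molybdate dihydrate: 48.4 µmol/L × 241.95 g/mol × 0.822 L ÷ 1000 = 9.63 mg
calcium chloride dihydrate: 0.372 g/L × 0.822 L = 0.31 g
L-lysine hydrochloride: 0.879 g/L × 0.822 L = 0.72 g

fructose 18.51 g; sodium molybdate dihydrate 9.63 mg; calcium chloride dihydrate 0.31 g; L-lysine hydrochloride 0.72 g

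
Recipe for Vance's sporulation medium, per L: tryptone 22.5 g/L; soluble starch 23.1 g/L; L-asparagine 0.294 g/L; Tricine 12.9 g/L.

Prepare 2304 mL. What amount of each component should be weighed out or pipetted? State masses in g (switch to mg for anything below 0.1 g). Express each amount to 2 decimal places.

tryptone 51.84 g; soluble starch 53.22 g; L-asparagine 0.68 g; Tricine 29.72 g

Target volume = 2304 mL = 2.304 L.
tryptone: 22.5 g/L × 2.304 L = 51.84 g
soluble starch: 23.1 g/L × 2.304 L = 53.22 g
L-asparagine: 0.294 g/L × 2.304 L = 0.68 g
Tricine: 12.9 g/L × 2.304 L = 29.72 g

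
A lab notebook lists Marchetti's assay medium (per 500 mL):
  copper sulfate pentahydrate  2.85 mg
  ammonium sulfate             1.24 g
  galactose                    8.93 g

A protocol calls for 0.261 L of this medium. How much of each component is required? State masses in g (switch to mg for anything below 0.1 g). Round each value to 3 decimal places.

copper sulfate pentahydrate 1.488 mg; ammonium sulfate 0.647 g; galactose 4.661 g

Scale factor = 261 mL / 500 mL = 0.522.
copper sulfate pentahydrate: 2.85 mg × (261 mL / 500 mL) = 1.488 mg
ammonium sulfate: 1.24 g × (261 mL / 500 mL) = 0.647 g
galactose: 8.93 g × (261 mL / 500 mL) = 4.661 g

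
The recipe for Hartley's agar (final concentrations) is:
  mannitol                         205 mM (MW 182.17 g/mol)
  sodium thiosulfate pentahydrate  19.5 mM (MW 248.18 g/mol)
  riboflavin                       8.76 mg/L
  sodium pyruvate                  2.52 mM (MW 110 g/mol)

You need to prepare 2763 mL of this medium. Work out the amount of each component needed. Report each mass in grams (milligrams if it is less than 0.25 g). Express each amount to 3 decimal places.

Working volume: 2763 mL = 2.763 L.
mannitol: 205 mmol/L × 182.17 g/mol × 2.763 L ÷ 1000 = 103.184 g
sodium thiosulfate pentahydrate: 19.5 mmol/L × 248.18 g/mol × 2.763 L ÷ 1000 = 13.372 g
riboflavin: 8.76 mg/L × 2.763 L = 24.204 mg
sodium pyruvate: 2.52 mmol/L × 110 g/mol × 2.763 L ÷ 1000 = 0.766 g

mannitol 103.184 g; sodium thiosulfate pentahydrate 13.372 g; riboflavin 24.204 mg; sodium pyruvate 0.766 g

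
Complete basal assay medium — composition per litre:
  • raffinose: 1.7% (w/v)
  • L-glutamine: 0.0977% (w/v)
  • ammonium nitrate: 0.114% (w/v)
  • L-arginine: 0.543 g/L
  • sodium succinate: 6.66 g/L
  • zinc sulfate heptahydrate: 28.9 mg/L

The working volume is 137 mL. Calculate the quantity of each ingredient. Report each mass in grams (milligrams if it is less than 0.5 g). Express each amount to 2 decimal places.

Target volume = 137 mL = 0.137 L.
raffinose: 1.7% w/v = 17 g/L → 17 × 0.137 L = 2.33 g
L-glutamine: 0.0977 g per 100 mL × 137 mL ÷ 100 = 0.133849 g = 133.85 mg
ammonium nitrate: 0.114% w/v = 1.14 g/L → 1.14 × 0.137 L = 0.15618 g = 156.18 mg
L-arginine: 0.543 g/L × 0.137 L = 0.074391 g = 74.39 mg
sodium succinate: 6.66 g/L × 0.137 L = 0.91 g
zinc sulfate heptahydrate: 28.9 mg/L × 0.137 L = 3.96 mg

raffinose 2.33 g; L-glutamine 133.85 mg; ammonium nitrate 156.18 mg; L-arginine 74.39 mg; sodium succinate 0.91 g; zinc sulfate heptahydrate 3.96 mg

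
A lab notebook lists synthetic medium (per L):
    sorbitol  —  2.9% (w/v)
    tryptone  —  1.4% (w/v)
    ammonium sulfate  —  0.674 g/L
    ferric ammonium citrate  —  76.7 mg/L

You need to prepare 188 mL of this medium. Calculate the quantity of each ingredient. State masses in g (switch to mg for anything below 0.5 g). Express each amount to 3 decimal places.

Working volume: 188 mL = 0.188 L.
sorbitol: 2.9% w/v = 29 g/L → 29 × 0.188 L = 5.452 g
tryptone: 1.4% w/v = 14 g/L → 14 × 0.188 L = 2.632 g
ammonium sulfate: 0.674 g/L × 0.188 L = 0.126712 g = 126.712 mg
ferric ammonium citrate: 76.7 mg/L × 0.188 L = 14.420 mg

sorbitol 5.452 g; tryptone 2.632 g; ammonium sulfate 126.712 mg; ferric ammonium citrate 14.420 mg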